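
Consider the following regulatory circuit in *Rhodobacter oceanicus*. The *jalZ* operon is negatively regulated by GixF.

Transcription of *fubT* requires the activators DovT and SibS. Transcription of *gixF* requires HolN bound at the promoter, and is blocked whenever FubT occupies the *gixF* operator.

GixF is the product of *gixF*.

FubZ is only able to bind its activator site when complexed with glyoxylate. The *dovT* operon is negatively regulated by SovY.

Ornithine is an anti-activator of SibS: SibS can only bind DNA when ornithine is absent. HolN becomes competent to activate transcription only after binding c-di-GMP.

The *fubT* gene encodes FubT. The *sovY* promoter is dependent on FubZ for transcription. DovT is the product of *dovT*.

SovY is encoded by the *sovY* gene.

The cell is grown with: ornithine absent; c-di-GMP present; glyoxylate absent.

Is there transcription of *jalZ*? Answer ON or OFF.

Glyoxylate is absent, so FubZ is inactive.
Required activator FubZ is absent, so *sovY* is not transcribed.
So SovY is not produced.
With no repressor bound, *dovT* is transcribed.
So DovT is produced and active.
Ornithine is absent, so SibS is active.
No repressor is bound and DovT and SibS are active, so *fubT* is transcribed.
So FubT is produced and active.
c-di-GMP is present, so HolN is active.
With repressor FubT bound, *gixF* is not transcribed.
So GixF is not produced.
With no repressor bound, *jalZ* is transcribed.

ON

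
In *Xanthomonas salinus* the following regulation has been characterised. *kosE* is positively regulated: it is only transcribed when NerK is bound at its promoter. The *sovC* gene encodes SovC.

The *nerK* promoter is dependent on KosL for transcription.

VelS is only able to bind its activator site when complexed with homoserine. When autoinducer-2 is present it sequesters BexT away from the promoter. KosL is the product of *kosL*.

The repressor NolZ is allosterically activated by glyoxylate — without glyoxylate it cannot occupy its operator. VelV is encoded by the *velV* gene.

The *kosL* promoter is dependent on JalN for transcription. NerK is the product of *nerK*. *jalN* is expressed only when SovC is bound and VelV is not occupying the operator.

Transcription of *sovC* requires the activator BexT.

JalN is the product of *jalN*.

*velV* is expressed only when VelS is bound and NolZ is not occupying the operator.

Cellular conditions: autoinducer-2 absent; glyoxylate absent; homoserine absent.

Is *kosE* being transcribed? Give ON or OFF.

Autoinducer-2 is absent, so BexT is active.
No repressor is bound and BexT is active, so *sovC* is transcribed.
So SovC is produced and active.
Glyoxylate is absent, so NolZ is inactive.
Homoserine is absent, so VelS is inactive.
Required activator VelS is absent, so *velV* is not transcribed.
So VelV is not produced.
No repressor is bound and SovC is active, so *jalN* is transcribed.
So JalN is produced and active.
No repressor is bound and JalN is active, so *kosL* is transcribed.
So KosL is produced and active.
No repressor is bound and KosL is active, so *nerK* is transcribed.
So NerK is produced and active.
No repressor is bound and NerK is active, so *kosE* is transcribed.

ON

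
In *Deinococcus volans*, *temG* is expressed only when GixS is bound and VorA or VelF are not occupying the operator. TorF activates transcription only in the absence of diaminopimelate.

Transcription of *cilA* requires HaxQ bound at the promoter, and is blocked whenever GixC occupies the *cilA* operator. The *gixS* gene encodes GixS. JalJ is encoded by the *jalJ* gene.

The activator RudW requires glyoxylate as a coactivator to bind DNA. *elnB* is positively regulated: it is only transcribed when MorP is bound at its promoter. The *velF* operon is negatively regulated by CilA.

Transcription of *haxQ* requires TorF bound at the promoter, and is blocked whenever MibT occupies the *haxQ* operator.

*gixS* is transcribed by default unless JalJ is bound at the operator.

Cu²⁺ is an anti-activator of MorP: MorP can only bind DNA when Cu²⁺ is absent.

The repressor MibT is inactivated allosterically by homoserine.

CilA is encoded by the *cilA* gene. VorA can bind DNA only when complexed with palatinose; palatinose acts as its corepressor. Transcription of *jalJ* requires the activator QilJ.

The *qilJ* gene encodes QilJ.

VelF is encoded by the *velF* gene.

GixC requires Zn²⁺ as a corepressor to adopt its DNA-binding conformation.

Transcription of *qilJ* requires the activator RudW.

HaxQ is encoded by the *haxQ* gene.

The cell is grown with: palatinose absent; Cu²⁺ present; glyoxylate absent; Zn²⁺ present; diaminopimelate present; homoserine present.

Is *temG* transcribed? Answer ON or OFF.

Palatinose is absent, so VorA is inactive.
Glyoxylate is absent, so RudW is inactive.
Required activator RudW is absent, so *qilJ* is not transcribed.
So QilJ is not produced.
Required activator QilJ is absent, so *jalJ* is not transcribed.
So JalJ is not produced.
With no repressor bound, *gixS* is transcribed.
So GixS is produced and active.
Diaminopimelate is present, so TorF is inactive.
Homoserine is present, so MibT is inactive.
Required activator TorF is absent, so *haxQ* is not transcribed.
So HaxQ is not produced.
Zn²⁺ is present, so GixC is active.
With repressor GixC bound, *cilA* is not transcribed.
So CilA is not produced.
With no repressor bound, *velF* is transcribed.
So VelF is produced and active.
With repressor VelF bound, *temG* is not transcribed.

OFF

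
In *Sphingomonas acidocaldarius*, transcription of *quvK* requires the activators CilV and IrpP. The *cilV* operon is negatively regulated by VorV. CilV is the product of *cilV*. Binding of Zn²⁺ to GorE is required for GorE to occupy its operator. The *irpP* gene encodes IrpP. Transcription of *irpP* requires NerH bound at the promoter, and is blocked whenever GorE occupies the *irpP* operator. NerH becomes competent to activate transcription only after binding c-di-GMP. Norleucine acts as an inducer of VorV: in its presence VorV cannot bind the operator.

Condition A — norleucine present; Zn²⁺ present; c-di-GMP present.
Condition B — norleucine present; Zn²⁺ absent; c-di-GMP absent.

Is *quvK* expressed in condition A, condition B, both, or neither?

Condition A:
Norleucine is present, so VorV is inactive.
With no repressor bound, *cilV* is transcribed.
So CilV is produced and active.
Zn²⁺ is present, so GorE is active.
c-di-GMP is present, so NerH is active.
With repressor GorE bound, *irpP* is not transcribed.
So IrpP is not produced.
Required activator IrpP is absent, so *quvK* is not transcribed.
→ *quvK* is OFF in A.
Condition B:
Norleucine is present, so VorV is inactive.
With no repressor bound, *cilV* is transcribed.
So CilV is produced and active.
Zn²⁺ is absent, so GorE is inactive.
c-di-GMP is absent, so NerH is inactive.
Required activator NerH is absent, so *irpP* is not transcribed.
So IrpP is not produced.
Required activator IrpP is absent, so *quvK* is not transcribed.
→ *quvK* is OFF in B.

neither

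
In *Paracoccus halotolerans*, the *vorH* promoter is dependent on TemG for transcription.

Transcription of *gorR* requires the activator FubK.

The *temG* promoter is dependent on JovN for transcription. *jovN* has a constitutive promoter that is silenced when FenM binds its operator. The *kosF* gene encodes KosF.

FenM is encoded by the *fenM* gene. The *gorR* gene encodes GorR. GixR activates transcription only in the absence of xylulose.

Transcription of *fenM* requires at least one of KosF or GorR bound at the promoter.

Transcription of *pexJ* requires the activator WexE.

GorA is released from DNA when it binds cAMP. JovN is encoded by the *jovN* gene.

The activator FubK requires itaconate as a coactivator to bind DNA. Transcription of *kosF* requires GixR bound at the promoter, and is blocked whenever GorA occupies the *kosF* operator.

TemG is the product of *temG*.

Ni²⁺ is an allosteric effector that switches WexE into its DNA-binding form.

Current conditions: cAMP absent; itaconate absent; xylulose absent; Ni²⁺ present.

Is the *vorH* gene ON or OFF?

ON

cAMP is absent, so GorA is active.
Xylulose is absent, so GixR is active.
With repressor GorA bound, *kosF* is not transcribed.
So KosF is not produced.
Itaconate is absent, so FubK is inactive.
Required activator FubK is absent, so *gorR* is not transcribed.
So GorR is not produced.
No activator is available at the *fenM* promoter, so *fenM* is not transcribed.
So FenM is not produced.
With no repressor bound, *jovN* is transcribed.
So JovN is produced and active.
No repressor is bound and JovN is active, so *temG* is transcribed.
So TemG is produced and active.
No repressor is bound and TemG is active, so *vorH* is transcribed.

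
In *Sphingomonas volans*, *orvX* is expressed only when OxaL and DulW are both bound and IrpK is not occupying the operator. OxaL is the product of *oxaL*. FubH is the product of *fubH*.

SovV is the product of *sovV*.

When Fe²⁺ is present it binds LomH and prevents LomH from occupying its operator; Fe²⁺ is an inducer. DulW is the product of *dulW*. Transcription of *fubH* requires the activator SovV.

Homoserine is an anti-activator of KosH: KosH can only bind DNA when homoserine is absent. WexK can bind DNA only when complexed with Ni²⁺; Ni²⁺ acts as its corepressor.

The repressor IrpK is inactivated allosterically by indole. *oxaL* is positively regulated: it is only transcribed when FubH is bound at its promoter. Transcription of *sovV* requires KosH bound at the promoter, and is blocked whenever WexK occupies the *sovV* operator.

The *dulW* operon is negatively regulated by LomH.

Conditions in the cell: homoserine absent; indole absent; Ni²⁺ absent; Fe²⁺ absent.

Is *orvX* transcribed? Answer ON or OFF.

OFF

Ni²⁺ is absent, so WexK is inactive.
Homoserine is absent, so KosH is active.
No repressor is bound and KosH is active, so *sovV* is transcribed.
So SovV is produced and active.
No repressor is bound and SovV is active, so *fubH* is transcribed.
So FubH is produced and active.
No repressor is bound and FubH is active, so *oxaL* is transcribed.
So OxaL is produced and active.
Indole is absent, so IrpK is active.
Fe²⁺ is absent, so LomH is active.
With repressor LomH bound, *dulW* is not transcribed.
So DulW is not produced.
With repressor IrpK bound, *orvX* is not transcribed.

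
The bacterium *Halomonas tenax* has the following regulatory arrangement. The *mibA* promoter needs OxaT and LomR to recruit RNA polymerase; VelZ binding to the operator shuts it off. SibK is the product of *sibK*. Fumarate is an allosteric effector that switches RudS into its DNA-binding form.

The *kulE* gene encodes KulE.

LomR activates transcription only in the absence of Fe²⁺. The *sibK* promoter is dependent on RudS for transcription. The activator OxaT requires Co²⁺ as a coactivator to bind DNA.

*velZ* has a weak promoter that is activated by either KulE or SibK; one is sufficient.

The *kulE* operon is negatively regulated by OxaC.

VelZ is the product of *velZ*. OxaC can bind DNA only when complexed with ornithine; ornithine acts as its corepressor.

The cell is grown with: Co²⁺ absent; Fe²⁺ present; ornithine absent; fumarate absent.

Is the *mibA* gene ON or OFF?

Co²⁺ is absent, so OxaT is inactive.
Ornithine is absent, so OxaC is inactive.
With no repressor bound, *kulE* is transcribed.
So KulE is produced and active.
Fumarate is absent, so RudS is inactive.
Required activator RudS is absent, so *sibK* is not transcribed.
So SibK is not produced.
Activator KulE is present, so *velZ* is transcribed.
So VelZ is produced and active.
Fe²⁺ is present, so LomR is inactive.
With repressor VelZ bound, *mibA* is not transcribed.

OFF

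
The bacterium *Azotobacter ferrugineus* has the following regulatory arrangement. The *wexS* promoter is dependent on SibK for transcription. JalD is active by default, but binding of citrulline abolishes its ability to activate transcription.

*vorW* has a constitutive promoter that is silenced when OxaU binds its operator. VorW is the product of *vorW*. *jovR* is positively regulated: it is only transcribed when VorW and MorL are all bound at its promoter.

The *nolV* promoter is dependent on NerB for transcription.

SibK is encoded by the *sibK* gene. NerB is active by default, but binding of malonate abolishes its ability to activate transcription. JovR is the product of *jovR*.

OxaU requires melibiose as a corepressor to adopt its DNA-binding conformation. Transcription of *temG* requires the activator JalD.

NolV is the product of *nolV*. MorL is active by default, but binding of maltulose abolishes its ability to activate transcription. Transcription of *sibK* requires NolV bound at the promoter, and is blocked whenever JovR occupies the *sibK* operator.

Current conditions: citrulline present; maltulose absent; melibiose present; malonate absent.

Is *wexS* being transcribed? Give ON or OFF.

Melibiose is present, so OxaU is active.
With repressor OxaU bound, *vorW* is not transcribed.
So VorW is not produced.
Maltulose is absent, so MorL is active.
Required activator VorW is absent, so *jovR* is not transcribed.
So JovR is not produced.
Malonate is absent, so NerB is active.
No repressor is bound and NerB is active, so *nolV* is transcribed.
So NolV is produced and active.
No repressor is bound and NolV is active, so *sibK* is transcribed.
So SibK is produced and active.
No repressor is bound and SibK is active, so *wexS* is transcribed.

ON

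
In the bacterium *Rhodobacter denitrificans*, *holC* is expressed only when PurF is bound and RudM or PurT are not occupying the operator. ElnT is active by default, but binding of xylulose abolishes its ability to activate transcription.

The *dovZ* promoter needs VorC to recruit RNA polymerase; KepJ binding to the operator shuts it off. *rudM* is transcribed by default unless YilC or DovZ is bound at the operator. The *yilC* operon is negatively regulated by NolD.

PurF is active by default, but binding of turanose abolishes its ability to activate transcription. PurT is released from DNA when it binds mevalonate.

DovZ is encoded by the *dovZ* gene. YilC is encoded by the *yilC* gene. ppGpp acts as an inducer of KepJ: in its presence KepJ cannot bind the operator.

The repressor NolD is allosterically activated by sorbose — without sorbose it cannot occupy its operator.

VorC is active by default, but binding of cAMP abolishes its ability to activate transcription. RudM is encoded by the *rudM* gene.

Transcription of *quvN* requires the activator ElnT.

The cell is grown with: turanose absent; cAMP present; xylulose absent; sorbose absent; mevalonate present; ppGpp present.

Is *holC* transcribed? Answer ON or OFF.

ON

Sorbose is absent, so NolD is inactive.
With no repressor bound, *yilC* is transcribed.
So YilC is produced and active.
cAMP is present, so VorC is inactive.
ppGpp is present, so KepJ is inactive.
Required activator VorC is absent, so *dovZ* is not transcribed.
So DovZ is not produced.
With repressor YilC bound, *rudM* is not transcribed.
So RudM is not produced.
Mevalonate is present, so PurT is inactive.
Turanose is absent, so PurF is active.
No repressor is bound and PurF is active, so *holC* is transcribed.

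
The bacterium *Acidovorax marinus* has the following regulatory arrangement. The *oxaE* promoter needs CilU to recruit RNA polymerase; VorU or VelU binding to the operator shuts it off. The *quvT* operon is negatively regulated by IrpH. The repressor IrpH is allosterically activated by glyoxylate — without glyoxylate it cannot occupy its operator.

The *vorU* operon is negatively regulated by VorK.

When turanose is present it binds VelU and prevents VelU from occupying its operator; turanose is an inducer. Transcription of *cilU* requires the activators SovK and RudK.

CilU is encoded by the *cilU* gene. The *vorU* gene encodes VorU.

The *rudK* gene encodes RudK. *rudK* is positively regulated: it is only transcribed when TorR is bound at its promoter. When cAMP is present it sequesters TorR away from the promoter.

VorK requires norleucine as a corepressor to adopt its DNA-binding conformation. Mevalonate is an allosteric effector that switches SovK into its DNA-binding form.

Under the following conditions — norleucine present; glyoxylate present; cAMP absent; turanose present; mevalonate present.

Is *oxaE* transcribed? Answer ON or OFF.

Norleucine is present, so VorK is active.
With repressor VorK bound, *vorU* is not transcribed.
So VorU is not produced.
Mevalonate is present, so SovK is active.
cAMP is absent, so TorR is active.
No repressor is bound and TorR is active, so *rudK* is transcribed.
So RudK is produced and active.
No repressor is bound and SovK and RudK are active, so *cilU* is transcribed.
So CilU is produced and active.
Turanose is present, so VelU is inactive.
No repressor is bound and CilU is active, so *oxaE* is transcribed.

ON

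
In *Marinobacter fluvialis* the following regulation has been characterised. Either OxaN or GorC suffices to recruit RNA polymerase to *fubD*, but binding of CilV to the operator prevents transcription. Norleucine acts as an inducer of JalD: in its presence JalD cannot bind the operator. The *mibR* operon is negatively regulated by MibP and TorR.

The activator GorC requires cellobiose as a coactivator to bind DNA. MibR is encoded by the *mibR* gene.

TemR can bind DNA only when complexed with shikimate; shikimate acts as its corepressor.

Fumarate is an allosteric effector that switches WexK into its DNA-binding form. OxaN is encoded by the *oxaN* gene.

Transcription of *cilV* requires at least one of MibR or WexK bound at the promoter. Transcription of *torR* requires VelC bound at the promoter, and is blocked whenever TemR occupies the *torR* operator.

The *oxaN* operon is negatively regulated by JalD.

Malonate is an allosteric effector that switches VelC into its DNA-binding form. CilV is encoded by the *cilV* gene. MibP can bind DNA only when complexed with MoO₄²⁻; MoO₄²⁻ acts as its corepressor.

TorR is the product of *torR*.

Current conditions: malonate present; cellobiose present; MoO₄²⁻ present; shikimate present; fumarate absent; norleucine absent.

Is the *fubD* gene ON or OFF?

ON

Norleucine is absent, so JalD is active.
With repressor JalD bound, *oxaN* is not transcribed.
So OxaN is not produced.
Cellobiose is present, so GorC is active.
MoO₄²⁻ is present, so MibP is active.
Shikimate is present, so TemR is active.
Malonate is present, so VelC is active.
With repressor TemR bound, *torR* is not transcribed.
So TorR is not produced.
With repressor MibP bound, *mibR* is not transcribed.
So MibR is not produced.
Fumarate is absent, so WexK is inactive.
No activator is available at the *cilV* promoter, so *cilV* is not transcribed.
So CilV is not produced.
Activator GorC is present, so *fubD* is transcribed.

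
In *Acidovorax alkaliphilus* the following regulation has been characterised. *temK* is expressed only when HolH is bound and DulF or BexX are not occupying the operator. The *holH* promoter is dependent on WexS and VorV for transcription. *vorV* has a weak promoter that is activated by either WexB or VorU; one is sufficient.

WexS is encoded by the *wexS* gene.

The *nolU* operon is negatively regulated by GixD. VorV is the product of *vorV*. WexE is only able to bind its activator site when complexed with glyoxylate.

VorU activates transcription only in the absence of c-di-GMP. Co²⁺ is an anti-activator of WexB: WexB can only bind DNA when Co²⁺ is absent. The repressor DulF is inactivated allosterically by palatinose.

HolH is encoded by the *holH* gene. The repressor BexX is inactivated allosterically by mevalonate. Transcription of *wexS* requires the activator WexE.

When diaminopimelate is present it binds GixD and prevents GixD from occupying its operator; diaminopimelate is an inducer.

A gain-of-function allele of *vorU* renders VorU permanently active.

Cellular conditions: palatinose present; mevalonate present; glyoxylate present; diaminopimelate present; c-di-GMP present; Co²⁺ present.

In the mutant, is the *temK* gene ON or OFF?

ON

Palatinose is present, so DulF is inactive.
Glyoxylate is present, so WexE is active.
No repressor is bound and WexE is active, so *wexS* is transcribed.
So WexS is produced and active.
Co²⁺ is present, so WexB is inactive.
VorU is constitutively active in this strain.
Activator VorU is present, so *vorV* is transcribed.
So VorV is produced and active.
No repressor is bound and WexS and VorV are active, so *holH* is transcribed.
So HolH is produced and active.
Mevalonate is present, so BexX is inactive.
No repressor is bound and HolH is active, so *temK* is transcribed.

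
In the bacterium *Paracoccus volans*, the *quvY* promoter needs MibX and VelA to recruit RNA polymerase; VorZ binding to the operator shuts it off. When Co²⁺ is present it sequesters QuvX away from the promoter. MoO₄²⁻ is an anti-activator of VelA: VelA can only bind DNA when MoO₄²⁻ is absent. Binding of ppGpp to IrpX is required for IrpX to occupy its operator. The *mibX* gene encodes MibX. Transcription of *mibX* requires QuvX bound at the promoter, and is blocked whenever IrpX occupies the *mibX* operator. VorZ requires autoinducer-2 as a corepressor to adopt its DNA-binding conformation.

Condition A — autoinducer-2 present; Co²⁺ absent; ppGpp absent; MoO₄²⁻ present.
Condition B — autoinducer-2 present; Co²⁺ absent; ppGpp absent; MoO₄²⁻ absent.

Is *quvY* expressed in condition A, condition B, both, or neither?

neither

Condition A:
Autoinducer-2 is present, so VorZ is active.
Co²⁺ is absent, so QuvX is active.
ppGpp is absent, so IrpX is inactive.
No repressor is bound and QuvX is active, so *mibX* is transcribed.
So MibX is produced and active.
MoO₄²⁻ is present, so VelA is inactive.
With repressor VorZ bound, *quvY* is not transcribed.
→ *quvY* is OFF in A.
Condition B:
Autoinducer-2 is present, so VorZ is active.
Co²⁺ is absent, so QuvX is active.
ppGpp is absent, so IrpX is inactive.
No repressor is bound and QuvX is active, so *mibX* is transcribed.
So MibX is produced and active.
MoO₄²⁻ is absent, so VelA is active.
With repressor VorZ bound, *quvY* is not transcribed.
→ *quvY* is OFF in B.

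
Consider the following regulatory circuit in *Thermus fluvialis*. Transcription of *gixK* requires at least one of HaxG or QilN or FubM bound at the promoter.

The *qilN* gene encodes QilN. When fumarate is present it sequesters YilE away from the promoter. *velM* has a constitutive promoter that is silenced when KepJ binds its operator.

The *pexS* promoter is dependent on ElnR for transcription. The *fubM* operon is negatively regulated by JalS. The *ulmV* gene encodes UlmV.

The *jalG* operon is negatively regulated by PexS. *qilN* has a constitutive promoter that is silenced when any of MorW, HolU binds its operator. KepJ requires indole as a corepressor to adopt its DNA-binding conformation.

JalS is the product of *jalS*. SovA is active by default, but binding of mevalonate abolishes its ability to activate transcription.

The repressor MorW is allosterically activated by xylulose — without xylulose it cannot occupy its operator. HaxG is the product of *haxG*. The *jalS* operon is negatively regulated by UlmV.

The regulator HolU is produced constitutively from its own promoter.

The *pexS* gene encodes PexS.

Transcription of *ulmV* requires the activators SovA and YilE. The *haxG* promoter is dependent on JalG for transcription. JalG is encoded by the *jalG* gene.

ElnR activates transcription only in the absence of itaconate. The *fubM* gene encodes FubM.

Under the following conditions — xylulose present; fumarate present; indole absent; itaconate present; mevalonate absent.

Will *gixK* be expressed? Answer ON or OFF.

ON

Itaconate is present, so ElnR is inactive.
Required activator ElnR is absent, so *pexS* is not transcribed.
So PexS is not produced.
With no repressor bound, *jalG* is transcribed.
So JalG is produced and active.
No repressor is bound and JalG is active, so *haxG* is transcribed.
So HaxG is produced and active.
Xylulose is present, so MorW is active.
HolU is produced constitutively and is active.
With repressor MorW bound, *qilN* is not transcribed.
So QilN is not produced.
Mevalonate is absent, so SovA is active.
Fumarate is present, so YilE is inactive.
Required activator YilE is absent, so *ulmV* is not transcribed.
So UlmV is not produced.
With no repressor bound, *jalS* is transcribed.
So JalS is produced and active.
With repressor JalS bound, *fubM* is not transcribed.
So FubM is not produced.
Activator HaxG is present, so *gixK* is transcribed.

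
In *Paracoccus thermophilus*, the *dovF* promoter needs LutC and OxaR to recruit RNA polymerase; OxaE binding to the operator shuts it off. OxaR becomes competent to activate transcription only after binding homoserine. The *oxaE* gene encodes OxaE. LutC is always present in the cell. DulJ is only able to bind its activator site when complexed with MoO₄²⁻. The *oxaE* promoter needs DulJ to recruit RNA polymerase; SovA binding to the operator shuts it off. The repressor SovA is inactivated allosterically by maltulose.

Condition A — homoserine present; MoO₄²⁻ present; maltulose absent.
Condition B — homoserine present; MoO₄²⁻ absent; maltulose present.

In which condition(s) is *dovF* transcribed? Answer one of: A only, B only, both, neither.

Condition A:
LutC is produced constitutively and is active.
Homoserine is present, so OxaR is active.
MoO₄²⁻ is present, so DulJ is active.
Maltulose is absent, so SovA is active.
With repressor SovA bound, *oxaE* is not transcribed.
So OxaE is not produced.
No repressor is bound and LutC and OxaR are active, so *dovF* is transcribed.
→ *dovF* is ON in A.
Condition B:
LutC is produced constitutively and is active.
Homoserine is present, so OxaR is active.
MoO₄²⁻ is absent, so DulJ is inactive.
Maltulose is present, so SovA is inactive.
Required activator DulJ is absent, so *oxaE* is not transcribed.
So OxaE is not produced.
No repressor is bound and LutC and OxaR are active, so *dovF* is transcribed.
→ *dovF* is ON in B.

both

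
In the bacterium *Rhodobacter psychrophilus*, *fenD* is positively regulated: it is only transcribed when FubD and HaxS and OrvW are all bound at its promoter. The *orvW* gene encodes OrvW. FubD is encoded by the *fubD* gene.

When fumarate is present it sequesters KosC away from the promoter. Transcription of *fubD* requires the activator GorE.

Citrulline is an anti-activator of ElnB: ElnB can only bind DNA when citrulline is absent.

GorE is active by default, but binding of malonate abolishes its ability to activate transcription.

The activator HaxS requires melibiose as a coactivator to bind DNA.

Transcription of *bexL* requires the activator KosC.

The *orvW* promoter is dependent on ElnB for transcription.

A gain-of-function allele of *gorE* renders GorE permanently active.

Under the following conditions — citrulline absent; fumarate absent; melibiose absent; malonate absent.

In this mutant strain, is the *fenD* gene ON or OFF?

OFF

GorE is constitutively active in this strain.
No repressor is bound and GorE is active, so *fubD* is transcribed.
So FubD is produced and active.
Melibiose is absent, so HaxS is inactive.
Citrulline is absent, so ElnB is active.
No repressor is bound and ElnB is active, so *orvW* is transcribed.
So OrvW is produced and active.
Required activator HaxS is absent, so *fenD* is not transcribed.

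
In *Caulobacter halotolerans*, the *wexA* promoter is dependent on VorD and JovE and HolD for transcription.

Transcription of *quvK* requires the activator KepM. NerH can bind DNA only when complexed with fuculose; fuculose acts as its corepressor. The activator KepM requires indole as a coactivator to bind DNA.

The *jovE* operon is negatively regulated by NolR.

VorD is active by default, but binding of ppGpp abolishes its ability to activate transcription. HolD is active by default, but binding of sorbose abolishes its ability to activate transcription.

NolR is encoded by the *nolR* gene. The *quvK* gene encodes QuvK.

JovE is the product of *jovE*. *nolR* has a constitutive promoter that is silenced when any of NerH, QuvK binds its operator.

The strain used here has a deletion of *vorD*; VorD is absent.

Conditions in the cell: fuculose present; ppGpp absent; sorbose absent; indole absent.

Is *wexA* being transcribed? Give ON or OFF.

OFF

VorD is non-functional in this strain, so it has no effect.
Fuculose is present, so NerH is active.
Indole is absent, so KepM is inactive.
Required activator KepM is absent, so *quvK* is not transcribed.
So QuvK is not produced.
With repressor NerH bound, *nolR* is not transcribed.
So NolR is not produced.
With no repressor bound, *jovE* is transcribed.
So JovE is produced and active.
Sorbose is absent, so HolD is active.
Required activator VorD is absent, so *wexA* is not transcribed.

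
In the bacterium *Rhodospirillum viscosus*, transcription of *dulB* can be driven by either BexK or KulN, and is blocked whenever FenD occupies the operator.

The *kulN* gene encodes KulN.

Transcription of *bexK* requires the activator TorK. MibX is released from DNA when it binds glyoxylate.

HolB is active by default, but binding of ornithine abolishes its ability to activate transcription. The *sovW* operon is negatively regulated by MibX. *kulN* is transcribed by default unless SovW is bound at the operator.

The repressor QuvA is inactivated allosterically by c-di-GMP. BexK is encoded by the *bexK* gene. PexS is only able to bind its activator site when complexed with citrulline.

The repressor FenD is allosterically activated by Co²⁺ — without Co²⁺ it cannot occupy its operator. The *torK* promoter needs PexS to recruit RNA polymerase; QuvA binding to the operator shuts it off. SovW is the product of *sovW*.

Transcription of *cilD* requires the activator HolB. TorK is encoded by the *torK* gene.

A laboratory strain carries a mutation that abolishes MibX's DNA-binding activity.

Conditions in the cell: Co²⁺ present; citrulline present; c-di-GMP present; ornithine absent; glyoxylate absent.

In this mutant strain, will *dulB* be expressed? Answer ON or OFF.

OFF

c-di-GMP is present, so QuvA is inactive.
Citrulline is present, so PexS is active.
No repressor is bound and PexS is active, so *torK* is transcribed.
So TorK is produced and active.
No repressor is bound and TorK is active, so *bexK* is transcribed.
So BexK is produced and active.
MibX is non-functional in this strain, so it has no effect.
With no repressor bound, *sovW* is transcribed.
So SovW is produced and active.
With repressor SovW bound, *kulN* is not transcribed.
So KulN is not produced.
Co²⁺ is present, so FenD is active.
With repressor FenD bound, *dulB* is not transcribed.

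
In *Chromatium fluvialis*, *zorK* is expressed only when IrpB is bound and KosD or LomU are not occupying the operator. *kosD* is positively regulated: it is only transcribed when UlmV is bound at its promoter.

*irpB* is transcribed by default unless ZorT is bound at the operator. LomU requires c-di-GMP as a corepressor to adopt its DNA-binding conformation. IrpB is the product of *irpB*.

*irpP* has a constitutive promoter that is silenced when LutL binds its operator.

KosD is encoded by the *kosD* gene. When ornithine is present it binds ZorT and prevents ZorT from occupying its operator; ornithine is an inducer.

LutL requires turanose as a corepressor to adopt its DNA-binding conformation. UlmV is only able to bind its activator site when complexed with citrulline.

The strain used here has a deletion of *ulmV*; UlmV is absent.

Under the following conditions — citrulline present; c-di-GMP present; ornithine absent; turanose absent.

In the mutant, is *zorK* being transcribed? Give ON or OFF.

OFF

Ornithine is absent, so ZorT is active.
With repressor ZorT bound, *irpB* is not transcribed.
So IrpB is not produced.
UlmV is non-functional in this strain, so it has no effect.
Required activator UlmV is absent, so *kosD* is not transcribed.
So KosD is not produced.
c-di-GMP is present, so LomU is active.
With repressor LomU bound, *zorK* is not transcribed.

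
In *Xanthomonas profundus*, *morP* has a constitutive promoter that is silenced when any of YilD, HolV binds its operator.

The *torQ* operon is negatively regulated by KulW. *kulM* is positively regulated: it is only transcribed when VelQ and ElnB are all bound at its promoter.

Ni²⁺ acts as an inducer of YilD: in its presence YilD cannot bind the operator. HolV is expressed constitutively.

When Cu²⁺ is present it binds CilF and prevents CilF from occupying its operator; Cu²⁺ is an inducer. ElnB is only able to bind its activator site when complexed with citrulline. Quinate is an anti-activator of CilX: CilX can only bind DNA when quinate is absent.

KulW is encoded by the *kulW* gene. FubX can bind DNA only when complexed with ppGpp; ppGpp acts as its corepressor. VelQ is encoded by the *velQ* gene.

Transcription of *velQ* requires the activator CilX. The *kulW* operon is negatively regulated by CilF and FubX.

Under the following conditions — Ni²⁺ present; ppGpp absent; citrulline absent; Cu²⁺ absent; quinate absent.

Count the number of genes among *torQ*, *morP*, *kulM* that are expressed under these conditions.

Cu²⁺ is absent, so CilF is active.
ppGpp is absent, so FubX is inactive.
With repressor CilF bound, *kulW* is not transcribed.
So KulW is not produced.
With no repressor bound, *torQ* is transcribed.
→ *torQ* is ON.
Ni²⁺ is present, so YilD is inactive.
HolV is produced constitutively and is active.
With repressor HolV bound, *morP* is not transcribed.
→ *morP* is OFF.
Quinate is absent, so CilX is active.
No repressor is bound and CilX is active, so *velQ* is transcribed.
So VelQ is produced and active.
Citrulline is absent, so ElnB is inactive.
Required activator ElnB is absent, so *kulM* is not transcribed.
→ *kulM* is OFF.
1 of the 3 genes is transcribed.

1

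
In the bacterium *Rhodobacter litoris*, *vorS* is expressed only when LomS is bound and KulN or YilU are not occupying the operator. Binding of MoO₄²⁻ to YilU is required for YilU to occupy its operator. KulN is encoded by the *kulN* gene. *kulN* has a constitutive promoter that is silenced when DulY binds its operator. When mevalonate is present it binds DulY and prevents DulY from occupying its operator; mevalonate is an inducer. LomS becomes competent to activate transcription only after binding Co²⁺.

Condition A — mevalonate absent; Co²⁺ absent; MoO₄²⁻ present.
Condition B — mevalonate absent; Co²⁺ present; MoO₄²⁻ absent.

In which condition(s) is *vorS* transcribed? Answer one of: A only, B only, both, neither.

Condition A:
Mevalonate is absent, so DulY is active.
With repressor DulY bound, *kulN* is not transcribed.
So KulN is not produced.
Co²⁺ is absent, so LomS is inactive.
MoO₄²⁻ is present, so YilU is active.
With repressor YilU bound, *vorS* is not transcribed.
→ *vorS* is OFF in A.
Condition B:
Mevalonate is absent, so DulY is active.
With repressor DulY bound, *kulN* is not transcribed.
So KulN is not produced.
Co²⁺ is present, so LomS is active.
MoO₄²⁻ is absent, so YilU is inactive.
No repressor is bound and LomS is active, so *vorS* is transcribed.
→ *vorS* is ON in B.

B only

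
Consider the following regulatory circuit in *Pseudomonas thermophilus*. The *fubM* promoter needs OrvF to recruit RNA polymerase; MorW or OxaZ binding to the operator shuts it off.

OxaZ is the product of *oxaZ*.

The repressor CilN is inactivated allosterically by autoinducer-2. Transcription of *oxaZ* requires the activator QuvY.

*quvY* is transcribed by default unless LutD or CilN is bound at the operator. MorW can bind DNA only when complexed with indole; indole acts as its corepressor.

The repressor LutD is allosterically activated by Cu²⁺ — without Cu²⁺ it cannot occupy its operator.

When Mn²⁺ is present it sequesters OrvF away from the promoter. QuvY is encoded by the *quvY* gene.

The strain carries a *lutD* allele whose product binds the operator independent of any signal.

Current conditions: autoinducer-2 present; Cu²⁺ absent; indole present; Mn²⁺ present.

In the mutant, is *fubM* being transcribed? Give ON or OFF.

OFF

Mn²⁺ is present, so OrvF is inactive.
Indole is present, so MorW is active.
LutD is constitutively active in this strain.
Autoinducer-2 is present, so CilN is inactive.
With repressor LutD bound, *quvY* is not transcribed.
So QuvY is not produced.
Required activator QuvY is absent, so *oxaZ* is not transcribed.
So OxaZ is not produced.
With repressor MorW bound, *fubM* is not transcribed.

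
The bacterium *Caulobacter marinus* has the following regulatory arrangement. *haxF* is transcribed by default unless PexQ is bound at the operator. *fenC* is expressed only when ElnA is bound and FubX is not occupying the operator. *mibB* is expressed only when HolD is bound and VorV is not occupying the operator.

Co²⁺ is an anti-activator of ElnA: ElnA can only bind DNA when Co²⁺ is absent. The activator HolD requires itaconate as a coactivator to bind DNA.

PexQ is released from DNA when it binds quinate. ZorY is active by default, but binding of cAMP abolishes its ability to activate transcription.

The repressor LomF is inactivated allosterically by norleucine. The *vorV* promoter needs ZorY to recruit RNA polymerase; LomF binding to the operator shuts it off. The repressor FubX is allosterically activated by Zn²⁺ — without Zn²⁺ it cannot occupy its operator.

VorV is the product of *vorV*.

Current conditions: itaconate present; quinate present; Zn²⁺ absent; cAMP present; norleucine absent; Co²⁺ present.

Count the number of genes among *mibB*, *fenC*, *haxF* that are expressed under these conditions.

2

cAMP is present, so ZorY is inactive.
Norleucine is absent, so LomF is active.
With repressor LomF bound, *vorV* is not transcribed.
So VorV is not produced.
Itaconate is present, so HolD is active.
No repressor is bound and HolD is active, so *mibB* is transcribed.
→ *mibB* is ON.
Zn²⁺ is absent, so FubX is inactive.
Co²⁺ is present, so ElnA is inactive.
Required activator ElnA is absent, so *fenC* is not transcribed.
→ *fenC* is OFF.
Quinate is present, so PexQ is inactive.
With no repressor bound, *haxF* is transcribed.
→ *haxF* is ON.
2 of the 3 genes are transcribed.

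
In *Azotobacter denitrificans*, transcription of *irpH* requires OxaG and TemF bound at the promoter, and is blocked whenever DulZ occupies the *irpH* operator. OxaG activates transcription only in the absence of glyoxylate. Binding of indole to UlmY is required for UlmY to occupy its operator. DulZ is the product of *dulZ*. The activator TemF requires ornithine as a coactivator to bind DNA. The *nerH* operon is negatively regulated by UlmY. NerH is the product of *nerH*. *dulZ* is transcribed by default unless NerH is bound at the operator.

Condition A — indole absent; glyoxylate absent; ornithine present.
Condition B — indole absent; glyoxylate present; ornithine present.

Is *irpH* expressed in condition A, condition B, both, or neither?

A only

Condition A:
Indole is absent, so UlmY is inactive.
With no repressor bound, *nerH* is transcribed.
So NerH is produced and active.
With repressor NerH bound, *dulZ* is not transcribed.
So DulZ is not produced.
Glyoxylate is absent, so OxaG is active.
Ornithine is present, so TemF is active.
No repressor is bound and OxaG and TemF are active, so *irpH* is transcribed.
→ *irpH* is ON in A.
Condition B:
Indole is absent, so UlmY is inactive.
With no repressor bound, *nerH* is transcribed.
So NerH is produced and active.
With repressor NerH bound, *dulZ* is not transcribed.
So DulZ is not produced.
Glyoxylate is present, so OxaG is inactive.
Ornithine is present, so TemF is active.
Required activator OxaG is absent, so *irpH* is not transcribed.
→ *irpH* is OFF in B.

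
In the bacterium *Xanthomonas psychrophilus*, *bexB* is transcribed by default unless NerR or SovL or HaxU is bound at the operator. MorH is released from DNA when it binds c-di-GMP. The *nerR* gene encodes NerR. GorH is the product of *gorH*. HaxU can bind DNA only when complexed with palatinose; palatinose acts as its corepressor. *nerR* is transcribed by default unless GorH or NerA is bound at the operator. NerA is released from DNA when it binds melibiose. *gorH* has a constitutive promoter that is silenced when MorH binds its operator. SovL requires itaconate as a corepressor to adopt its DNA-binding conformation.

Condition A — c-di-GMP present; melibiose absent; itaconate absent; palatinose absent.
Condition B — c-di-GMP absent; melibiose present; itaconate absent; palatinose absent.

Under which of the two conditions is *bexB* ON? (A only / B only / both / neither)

A only

Condition A:
c-di-GMP is present, so MorH is inactive.
With no repressor bound, *gorH* is transcribed.
So GorH is produced and active.
Melibiose is absent, so NerA is active.
With repressor GorH bound, *nerR* is not transcribed.
So NerR is not produced.
Itaconate is absent, so SovL is inactive.
Palatinose is absent, so HaxU is inactive.
With no repressor bound, *bexB* is transcribed.
→ *bexB* is ON in A.
Condition B:
c-di-GMP is absent, so MorH is active.
With repressor MorH bound, *gorH* is not transcribed.
So GorH is not produced.
Melibiose is present, so NerA is inactive.
With no repressor bound, *nerR* is transcribed.
So NerR is produced and active.
Itaconate is absent, so SovL is inactive.
Palatinose is absent, so HaxU is inactive.
With repressor NerR bound, *bexB* is not transcribed.
→ *bexB* is OFF in B.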